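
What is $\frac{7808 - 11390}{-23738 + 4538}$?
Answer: $\frac{597}{3200} \approx 0.18656$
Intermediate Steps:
$\frac{7808 - 11390}{-23738 + 4538} = - \frac{3582}{-19200} = \left(-3582\right) \left(- \frac{1}{19200}\right) = \frac{597}{3200}$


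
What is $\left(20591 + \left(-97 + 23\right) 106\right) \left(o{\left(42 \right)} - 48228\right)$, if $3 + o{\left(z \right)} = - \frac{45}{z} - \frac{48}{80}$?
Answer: $- \frac{6148218627}{10} \approx -6.1482 \cdot 10^{8}$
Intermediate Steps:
$o{\left(z \right)} = - \frac{18}{5} - \frac{45}{z}$ ($o{\left(z \right)} = -3 - \left(\frac{3}{5} + \frac{45}{z}\right) = - \frac{18}{5} - \frac{45}{z}$)
$\left(20591 + \left(-97 + 23\right) 106\right) \left(o{\left(42 \right)} - 48228\right) = \left(20591 + \left(-97 + 23\right) 106\right) \left(\left(- \frac{18}{5} - \frac{45}{42}\right) - 48228\right) = \left(20591 - 7844\right) \left(\left(- \frac{18}{5} - \frac{15}{14}\right) - 48228\right) = 12747 \left(- \frac{327}{70} - 48228\right) = 12747 \left(- \frac{3376287}{70}\right) = - \frac{6148218627}{10}$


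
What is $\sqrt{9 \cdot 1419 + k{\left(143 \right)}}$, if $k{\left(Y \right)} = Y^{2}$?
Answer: $2 \sqrt{8305} \approx 182.26$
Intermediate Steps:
$\sqrt{9 \cdot 1419 + k{\left(143 \right)}} = \sqrt{9 \cdot 1419 + 143^{2}} = \sqrt{12771 + 20449} = \sqrt{33220} = 2 \sqrt{8305}$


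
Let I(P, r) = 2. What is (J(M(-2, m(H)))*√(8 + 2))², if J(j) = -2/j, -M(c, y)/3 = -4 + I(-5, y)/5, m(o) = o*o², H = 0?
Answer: 250/729 ≈ 0.34294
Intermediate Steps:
m(o) = o³
M(c, y) = 54/5 (M(c, y) = -3*(-4 + 2/5) = -3*(-4 + 2*(⅕)) = -3*(-4 + ⅖) = -3*(-18/5) = 54/5)
(J(M(-2, m(H)))*√(8 + 2))² = ((-2/54/5)*√(8 + 2))² = ((-2*5/54)*√10)² = (-5*√10/27)² = 250/729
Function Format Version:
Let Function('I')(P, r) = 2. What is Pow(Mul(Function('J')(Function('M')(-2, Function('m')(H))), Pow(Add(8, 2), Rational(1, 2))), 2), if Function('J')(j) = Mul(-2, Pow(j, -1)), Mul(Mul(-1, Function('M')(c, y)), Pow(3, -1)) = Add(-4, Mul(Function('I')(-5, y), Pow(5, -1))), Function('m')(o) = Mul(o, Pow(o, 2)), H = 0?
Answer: Rational(250, 729) ≈ 0.34294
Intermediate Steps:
Function('m')(o) = Pow(o, 3)
Function('M')(c, y) = Rational(54, 5) (Function('M')(c, y) = Mul(-3, Add(-4, Mul(2, Pow(5, -1)))) = Mul(-3, Add(-4, Mul(2, Rational(1, 5)))) = Mul(-3, Add(-4, Rational(2, 5))) = Mul(-3, Rational(-18, 5)) = Rational(54, 5))
Pow(Mul(Function('J')(Function('M')(-2, Function('m')(H))), Pow(Add(8, 2), Rational(1, 2))), 2) = Pow(Mul(Mul(-2, Pow(Rational(54, 5), -1)), Pow(Add(8, 2), Rational(1, 2))), 2) = Pow(Mul(Mul(-2, Rational(5, 54)), Pow(10, Rational(1, 2))), 2) = Pow(Mul(Rational(-5, 27), Pow(10, Rational(1, 2))), 2) = Rational(250, 729)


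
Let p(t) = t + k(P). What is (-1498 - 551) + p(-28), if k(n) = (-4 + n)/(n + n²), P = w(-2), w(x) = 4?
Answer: -2077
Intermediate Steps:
P = 4
k(n) = (-4 + n)/(n + n²)
p(t) = t (p(t) = t + (-4 + 4)/(4*(1 + 4)) = t + (¼)*0/5 = t + (¼)*(⅕)*0 = t + 0 = t)
(-1498 - 551) + p(-28) = (-1498 - 551) - 28 = -2049 - 28 = -2077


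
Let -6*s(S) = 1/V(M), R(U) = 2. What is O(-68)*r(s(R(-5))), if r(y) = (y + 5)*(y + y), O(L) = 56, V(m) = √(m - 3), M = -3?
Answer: -14/27 + 140*I*√6/9 ≈ -0.51852 + 38.103*I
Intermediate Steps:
V(m) = √(-3 + m)
s(S) = I*√6/36 (s(S) = -1/(6*√(-3 - 3)) = -(-I*√6/6)/6 = -(-1)*I*√6/36 = I*√6/36)
r(y) = 2*y*(5 + y) (r(y) = (5 + y)*(2*y) = 2*y*(5 + y))
O(-68)*r(s(R(-5))) = 56*(2*(I*√6/36)*(5 + I*√6/36)) = 56*(I*√6*(5 + I*√6/36)/18) = 28*I*√6*(5 + I*√6/36)/9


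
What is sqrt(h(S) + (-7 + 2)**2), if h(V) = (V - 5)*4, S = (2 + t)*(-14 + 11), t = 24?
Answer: I*sqrt(307) ≈ 17.521*I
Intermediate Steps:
S = -78 (S = (2 + 24)*(-14 + 11) = 26*(-3) = -78)
h(V) = -20 + 4*V (h(V) = (-5 + V)*4 = -20 + 4*V)
sqrt(h(S) + (-7 + 2)**2) = sqrt((-20 + 4*(-78)) + (-7 + 2)**2) = sqrt((-20 - 312) + (-5)**2) = sqrt(-332 + 25) = sqrt(-307) = I*sqrt(307)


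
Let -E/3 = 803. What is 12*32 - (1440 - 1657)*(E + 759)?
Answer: -357666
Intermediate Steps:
E = -2409 (E = -3*803 = -2409)
12*32 - (1440 - 1657)*(E + 759) = 12*32 - (1440 - 1657)*(-2409 + 759) = 384 - (-217)*(-1650) = 384 - 1*358050 = 384 - 358050 = -357666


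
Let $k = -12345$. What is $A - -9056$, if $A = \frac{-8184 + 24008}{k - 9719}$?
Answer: $\frac{12487235}{1379} \approx 9055.3$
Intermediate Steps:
$A = - \frac{989}{1379}$ ($A = \frac{-8184 + 24008}{-12345 - 9719} = \frac{15824}{-22064} = 15824 \left(- \frac{1}{22064}\right) = - \frac{989}{1379} \approx -0.71719$)
$A - -9056 = - \frac{989}{1379} - -9056 = - \frac{989}{1379} + 9056 = \frac{12487235}{1379}$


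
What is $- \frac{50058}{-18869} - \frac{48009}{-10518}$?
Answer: $\frac{477463955}{66154714} \approx 7.2174$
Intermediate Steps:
$- \frac{50058}{-18869} - \frac{48009}{-10518} = \left(-50058\right) \left(- \frac{1}{18869}\right) - - \frac{16003}{3506} = \frac{50058}{18869} + \frac{16003}{3506} = \frac{477463955}{66154714}$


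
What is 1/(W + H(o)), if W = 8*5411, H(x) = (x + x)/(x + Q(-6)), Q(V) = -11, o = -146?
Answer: 157/6796508 ≈ 2.3100e-5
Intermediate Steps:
H(x) = 2*x/(-11 + x) (H(x) = (x + x)/(x - 11) = (2*x)/(-11 + x) = 2*x/(-11 + x))
W = 43288
1/(W + H(o)) = 1/(43288 + 2*(-146)/(-11 - 146)) = 1/(43288 + 2*(-146)/(-157)) = 1/(43288 + 2*(-146)*(-1/157)) = 1/(43288 + 292/157) = 1/(6796508/157) = 157/6796508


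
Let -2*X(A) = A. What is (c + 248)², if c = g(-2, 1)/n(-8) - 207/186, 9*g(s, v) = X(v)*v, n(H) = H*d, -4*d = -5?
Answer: 1897949830921/31136400 ≈ 60956.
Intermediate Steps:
d = 5/4 (d = -¼*(-5) = 5/4 ≈ 1.2500)
X(A) = -A/2
n(H) = 5*H/4 (n(H) = H*(5/4) = 5*H/4)
g(s, v) = -v²/18 (g(s, v) = ((-v/2)*v)/9 = (-v²/2)/9 = -v²/18)
c = -6179/5580 (c = (-1/18*1²)/(((5/4)*(-8))) - 207/186 = -1/18*1/(-10) - 207*1/186 = -1/18*(-⅒) - 69/62 = 1/180 - 69/62 = -6179/5580 ≈ -1.1073)
(c + 248)² = (-6179/5580 + 248)² = (1377661/5580)² = 1897949830921/31136400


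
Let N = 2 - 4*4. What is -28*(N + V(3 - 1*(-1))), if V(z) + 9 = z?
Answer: 532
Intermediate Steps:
V(z) = -9 + z
N = -14 (N = 2 - 16 = -14)
-28*(N + V(3 - 1*(-1))) = -28*(-14 + (-9 + (3 - 1*(-1)))) = -28*(-14 + (-9 + (3 + 1))) = -28*(-14 + (-9 + 4)) = -28*(-14 - 5) = -28*(-19) = 532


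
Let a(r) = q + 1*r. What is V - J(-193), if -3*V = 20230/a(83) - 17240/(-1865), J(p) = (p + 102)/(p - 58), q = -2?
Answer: -1972342727/22750389 ≈ -86.695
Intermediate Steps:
J(p) = (102 + p)/(-58 + p)
a(r) = -2 + r (a(r) = -2 + 1*r = -2 + r)
V = -7825078/90639 (V = -(20230/(-2 + 83) - 17240/(-1865))/3 = -(20230/81 - 17240*(-1/1865))/3 = -(20230*(1/81) + 3448/373)/3 = -(20230/81 + 3448/373)/3 = -⅓*7825078/30213 = -7825078/90639 ≈ -86.332)
V - J(-193) = -7825078/90639 - (102 - 193)/(-58 - 193) = -7825078/90639 - (-91)/(-251) = -7825078/90639 - (-1)*(-91)/251 = -7825078/90639 - 1*91/251 = -7825078/90639 - 91/251 = -1972342727/22750389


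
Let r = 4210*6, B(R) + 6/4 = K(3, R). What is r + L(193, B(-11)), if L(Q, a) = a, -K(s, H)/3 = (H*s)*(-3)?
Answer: 49923/2 ≈ 24962.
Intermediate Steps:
K(s, H) = 9*H*s (K(s, H) = -3*H*s*(-3) = -(-9)*H*s = 9*H*s)
B(R) = -3/2 + 27*R (B(R) = -3/2 + 9*R*3 = -3/2 + 27*R)
r = 25260
r + L(193, B(-11)) = 25260 + (-3/2 + 27*(-11)) = 25260 + (-3/2 - 297) = 25260 - 597/2 = 49923/2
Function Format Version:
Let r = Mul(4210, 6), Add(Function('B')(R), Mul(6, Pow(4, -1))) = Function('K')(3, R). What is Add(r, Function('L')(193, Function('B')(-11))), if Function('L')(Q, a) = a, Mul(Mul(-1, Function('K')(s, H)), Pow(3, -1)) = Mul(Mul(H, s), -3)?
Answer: Rational(49923, 2) ≈ 24962.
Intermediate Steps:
Function('K')(s, H) = Mul(9, H, s) (Function('K')(s, H) = Mul(-3, Mul(Mul(H, s), -3)) = Mul(-3, Mul(-3, H, s)) = Mul(9, H, s))
Function('B')(R) = Add(Rational(-3, 2), Mul(27, R)) (Function('B')(R) = Add(Rational(-3, 2), Mul(9, R, 3)) = Add(Rational(-3, 2), Mul(27, R)))
r = 25260
Add(r, Function('L')(193, Function('B')(-11))) = Add(25260, Add(Rational(-3, 2), Mul(27, -11))) = Add(25260, Add(Rational(-3, 2), -297)) = Add(25260, Rational(-597, 2)) = Rational(49923, 2)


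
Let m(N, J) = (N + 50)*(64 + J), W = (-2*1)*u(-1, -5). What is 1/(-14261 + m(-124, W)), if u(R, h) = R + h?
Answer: -1/19885 ≈ -5.0289e-5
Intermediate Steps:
W = 12 (W = (-2*1)*(-1 - 5) = -2*(-6) = 12)
m(N, J) = (50 + N)*(64 + J)
1/(-14261 + m(-124, W)) = 1/(-14261 + (3200 + 50*12 + 64*(-124) + 12*(-124))) = 1/(-14261 + (3200 + 600 - 7936 - 1488)) = 1/(-14261 - 5624) = 1/(-19885) = -1/19885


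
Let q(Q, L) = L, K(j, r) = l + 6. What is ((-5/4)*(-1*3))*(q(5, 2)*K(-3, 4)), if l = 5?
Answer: 165/2 ≈ 82.500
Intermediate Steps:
K(j, r) = 11 (K(j, r) = 5 + 6 = 11)
((-5/4)*(-1*3))*(q(5, 2)*K(-3, 4)) = ((-5/4)*(-1*3))*(2*11) = (-5*¼*(-3))*22 = -5/4*(-3)*22 = (15/4)*22 = 165/2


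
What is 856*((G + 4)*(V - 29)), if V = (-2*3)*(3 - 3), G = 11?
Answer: -372360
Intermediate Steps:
V = 0 (V = -6*0 = 0)
856*((G + 4)*(V - 29)) = 856*((11 + 4)*(0 - 29)) = 856*(15*(-29)) = 856*(-435) = -372360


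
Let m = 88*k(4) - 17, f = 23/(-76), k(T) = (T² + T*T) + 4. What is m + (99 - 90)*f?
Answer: 239269/76 ≈ 3148.3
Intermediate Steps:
k(T) = 4 + 2*T² (k(T) = (T² + T²) + 4 = 2*T² + 4 = 4 + 2*T²)
f = -23/76 (f = 23*(-1/76) = -23/76 ≈ -0.30263)
m = 3151 (m = 88*(4 + 2*4²) - 17 = 88*(4 + 2*16) - 17 = 88*(4 + 32) - 17 = 88*36 - 17 = 3168 - 17 = 3151)
m + (99 - 90)*f = 3151 + (99 - 90)*(-23/76) = 3151 + 9*(-23/76) = 3151 - 207/76 = 239269/76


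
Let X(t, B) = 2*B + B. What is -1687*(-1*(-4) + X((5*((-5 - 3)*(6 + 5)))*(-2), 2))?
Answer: -16870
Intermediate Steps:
X(t, B) = 3*B
-1687*(-1*(-4) + X((5*((-5 - 3)*(6 + 5)))*(-2), 2)) = -1687*(-1*(-4) + 3*2) = -1687*(4 + 6) = -1687*10 = -16870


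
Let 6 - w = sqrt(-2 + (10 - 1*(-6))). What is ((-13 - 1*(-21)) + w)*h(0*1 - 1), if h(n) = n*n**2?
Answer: -14 + sqrt(14) ≈ -10.258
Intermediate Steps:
w = 6 - sqrt(14) (w = 6 - sqrt(-2 + (10 - 1*(-6))) = 6 - sqrt(-2 + (10 + 6)) = 6 - sqrt(-2 + 16) = 6 - sqrt(14) ≈ 2.2583)
h(n) = n**3
((-13 - 1*(-21)) + w)*h(0*1 - 1) = ((-13 - 1*(-21)) + (6 - sqrt(14)))*(0*1 - 1)**3 = ((-13 + 21) + (6 - sqrt(14)))*(0 - 1)**3 = (8 + (6 - sqrt(14)))*(-1)**3 = (14 - sqrt(14))*(-1) = -14 + sqrt(14)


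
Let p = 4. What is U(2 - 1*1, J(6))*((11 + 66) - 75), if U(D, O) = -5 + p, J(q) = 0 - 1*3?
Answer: -2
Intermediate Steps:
J(q) = -3 (J(q) = 0 - 3 = -3)
U(D, O) = -1 (U(D, O) = -5 + 4 = -1)
U(2 - 1*1, J(6))*((11 + 66) - 75) = -((11 + 66) - 75) = -(77 - 75) = -1*2 = -2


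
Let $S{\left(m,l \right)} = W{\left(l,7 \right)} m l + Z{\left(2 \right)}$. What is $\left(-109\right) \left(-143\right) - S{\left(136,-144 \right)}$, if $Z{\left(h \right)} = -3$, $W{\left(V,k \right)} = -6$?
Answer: $-101914$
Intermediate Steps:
$S{\left(m,l \right)} = -3 - 6 l m$ ($S{\left(m,l \right)} = - 6 m l - 3 = - 6 l m - 3 = -3 - 6 l m$)
$\left(-109\right) \left(-143\right) - S{\left(136,-144 \right)} = \left(-109\right) \left(-143\right) - \left(-3 - \left(-864\right) 136\right) = 15587 - \left(-3 + 117504\right) = 15587 - 117501 = -101914$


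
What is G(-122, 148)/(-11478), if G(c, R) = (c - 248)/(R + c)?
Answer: 185/149214 ≈ 0.0012398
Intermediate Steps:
G(c, R) = (-248 + c)/(R + c)
G(-122, 148)/(-11478) = ((-248 - 122)/(148 - 122))/(-11478) = (-370/26)*(-1/11478) = ((1/26)*(-370))*(-1/11478) = -185/13*(-1/11478) = 185/149214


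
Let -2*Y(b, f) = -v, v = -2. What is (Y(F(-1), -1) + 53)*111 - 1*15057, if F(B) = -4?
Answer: -9285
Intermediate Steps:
Y(b, f) = -1 (Y(b, f) = -(-1)*(-2)/2 = -½*2 = -1)
(Y(F(-1), -1) + 53)*111 - 1*15057 = (-1 + 53)*111 - 1*15057 = 52*111 - 15057 = 5772 - 15057 = -9285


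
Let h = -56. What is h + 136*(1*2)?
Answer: 216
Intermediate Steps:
h + 136*(1*2) = -56 + 136*(1*2) = -56 + 136*2 = -56 + 272 = 216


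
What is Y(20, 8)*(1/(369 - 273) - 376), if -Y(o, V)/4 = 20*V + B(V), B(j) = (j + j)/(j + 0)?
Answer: 974565/4 ≈ 2.4364e+5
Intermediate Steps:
B(j) = 2 (B(j) = (2*j)/j = 2)
Y(o, V) = -8 - 80*V (Y(o, V) = -4*(20*V + 2) = -4*(2 + 20*V) = -8 - 80*V)
Y(20, 8)*(1/(369 - 273) - 376) = (-8 - 80*8)*(1/(369 - 273) - 376) = (-8 - 640)*(1/96 - 376) = -648*(1/96 - 376) = -648*(-36095/96) = 974565/4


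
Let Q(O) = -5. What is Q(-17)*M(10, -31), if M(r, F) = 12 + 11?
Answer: -115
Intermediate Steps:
M(r, F) = 23
Q(-17)*M(10, -31) = -5*23 = -115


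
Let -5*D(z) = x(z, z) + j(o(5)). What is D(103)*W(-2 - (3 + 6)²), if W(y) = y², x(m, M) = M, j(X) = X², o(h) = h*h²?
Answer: -108350192/5 ≈ -2.1670e+7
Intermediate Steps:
o(h) = h³
D(z) = -3125 - z/5 (D(z) = -(z + (5³)²)/5 = -(z + 125²)/5 = -(z + 15625)/5 = -(15625 + z)/5 = -3125 - z/5)
D(103)*W(-2 - (3 + 6)²) = (-3125 - ⅕*103)*(-2 - (3 + 6)²)² = (-3125 - 103/5)*(-2 - 1*9²)² = -15728*(-2 - 1*81)²/5 = -15728*(-2 - 81)²/5 = -15728/5*(-83)² = -15728/5*6889 = -108350192/5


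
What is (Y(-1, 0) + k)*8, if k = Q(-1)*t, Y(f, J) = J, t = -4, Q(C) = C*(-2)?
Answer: -64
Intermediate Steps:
Q(C) = -2*C
k = -8 (k = -2*(-1)*(-4) = 2*(-4) = -8)
(Y(-1, 0) + k)*8 = (0 - 8)*8 = -8*8 = -64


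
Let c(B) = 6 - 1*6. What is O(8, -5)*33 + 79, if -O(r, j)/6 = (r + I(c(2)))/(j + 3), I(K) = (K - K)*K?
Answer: 871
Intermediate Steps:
c(B) = 0 (c(B) = 6 - 6 = 0)
I(K) = 0 (I(K) = 0*K = 0)
O(r, j) = -6*r/(3 + j) (O(r, j) = -6*(r + 0)/(j + 3) = -6*r/(3 + j))
O(8, -5)*33 + 79 = -6*8/(3 - 5)*33 + 79 = -6*8/(-2)*33 + 79 = -6*8*(-½)*33 + 79 = 24*33 + 79 = 792 + 79 = 871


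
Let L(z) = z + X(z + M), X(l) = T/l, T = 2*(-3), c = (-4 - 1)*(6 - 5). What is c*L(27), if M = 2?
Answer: -3885/29 ≈ -133.97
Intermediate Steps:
c = -5 (c = -5*1 = -5)
T = -6
X(l) = -6/l
L(z) = z - 6/(2 + z) (L(z) = z - 6/(z + 2) = z - 6/(2 + z))
c*L(27) = -5*(-6 + 27*(2 + 27))/(2 + 27) = -5*(-6 + 27*29)/29 = -5*(-6 + 783)/29 = -5*777/29 = -3885/29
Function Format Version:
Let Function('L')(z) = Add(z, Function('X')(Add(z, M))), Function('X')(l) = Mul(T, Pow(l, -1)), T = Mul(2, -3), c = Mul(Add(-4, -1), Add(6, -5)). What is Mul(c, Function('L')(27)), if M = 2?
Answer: Rational(-3885, 29) ≈ -133.97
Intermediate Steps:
c = -5 (c = Mul(-5, 1) = -5)
T = -6
Function('X')(l) = Mul(-6, Pow(l, -1))
Function('L')(z) = Add(z, Mul(-6, Pow(Add(2, z), -1))) (Function('L')(z) = Add(z, Mul(-6, Pow(Add(z, 2), -1))) = Add(z, Mul(-6, Pow(Add(2, z), -1))))
Mul(c, Function('L')(27)) = Mul(-5, Mul(Pow(Add(2, 27), -1), Add(-6, Mul(27, Add(2, 27))))) = Mul(-5, Mul(Pow(29, -1), Add(-6, Mul(27, 29)))) = Mul(-5, Mul(Rational(1, 29), Add(-6, 783))) = Mul(-5, Mul(Rational(1, 29), 777)) = Mul(-5, Rational(777, 29)) = Rational(-3885, 29)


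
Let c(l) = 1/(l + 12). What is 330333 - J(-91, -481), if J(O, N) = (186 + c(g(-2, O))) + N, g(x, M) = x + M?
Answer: 26780869/81 ≈ 3.3063e+5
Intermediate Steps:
g(x, M) = M + x
c(l) = 1/(12 + l)
J(O, N) = 186 + N + 1/(10 + O) (J(O, N) = (186 + 1/(12 + (O - 2))) + N = (186 + 1/(12 + (-2 + O))) + N = (186 + 1/(10 + O)) + N = 186 + N + 1/(10 + O))
330333 - J(-91, -481) = 330333 - (1 + (10 - 91)*(186 - 481))/(10 - 91) = 330333 - (1 - 81*(-295))/(-81) = 330333 - (-1)*(1 + 23895)/81 = 330333 - (-1)*23896/81 = 330333 - 1*(-23896/81) = 330333 + 23896/81 = 26780869/81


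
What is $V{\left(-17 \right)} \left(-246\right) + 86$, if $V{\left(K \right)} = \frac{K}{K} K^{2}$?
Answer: $-71008$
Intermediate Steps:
$V{\left(K \right)} = K^{2}$ ($V{\left(K \right)} = 1 K^{2} = K^{2}$)
$V{\left(-17 \right)} \left(-246\right) + 86 = \left(-17\right)^{2} \left(-246\right) + 86 = 289 \left(-246\right) + 86 = -71094 + 86 = -71008$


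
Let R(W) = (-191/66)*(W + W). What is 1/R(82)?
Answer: -33/15662 ≈ -0.0021070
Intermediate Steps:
R(W) = -191*W/33 (R(W) = (-191*1/66)*(2*W) = -191*W/33)
1/R(82) = 1/(-191/33*82) = 1/(-15662/33) = -33/15662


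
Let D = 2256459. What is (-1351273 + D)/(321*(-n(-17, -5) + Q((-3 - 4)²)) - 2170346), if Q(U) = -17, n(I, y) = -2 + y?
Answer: -452593/1086778 ≈ -0.41645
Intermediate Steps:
(-1351273 + D)/(321*(-n(-17, -5) + Q((-3 - 4)²)) - 2170346) = (-1351273 + 2256459)/(321*(-(-2 - 5) - 17) - 2170346) = 905186/(321*(-1*(-7) - 17) - 2170346) = 905186/(321*(7 - 17) - 2170346) = 905186/(321*(-10) - 2170346) = 905186/(-3210 - 2170346) = 905186/(-2173556) = 905186*(-1/2173556) = -452593/1086778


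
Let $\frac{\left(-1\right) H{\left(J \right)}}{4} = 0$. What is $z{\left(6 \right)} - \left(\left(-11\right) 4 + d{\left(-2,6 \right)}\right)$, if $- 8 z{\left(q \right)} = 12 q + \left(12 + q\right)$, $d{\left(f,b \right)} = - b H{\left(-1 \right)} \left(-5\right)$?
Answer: $\frac{131}{4} \approx 32.75$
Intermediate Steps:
$H{\left(J \right)} = 0$ ($H{\left(J \right)} = \left(-4\right) 0 = 0$)
$d{\left(f,b \right)} = 0$ ($d{\left(f,b \right)} = - b 0 \left(-5\right) = 0 \left(-5\right) = 0$)
$z{\left(q \right)} = - \frac{3}{2} - \frac{13 q}{8}$ ($z{\left(q \right)} = - \frac{12 q + \left(12 + q\right)}{8} = - \frac{12 + 13 q}{8} = - \frac{3}{2} - \frac{13 q}{8}$)
$z{\left(6 \right)} - \left(\left(-11\right) 4 + d{\left(-2,6 \right)}\right) = \left(- \frac{3}{2} - \frac{39}{4}\right) - \left(\left(-11\right) 4 + 0\right) = \left(- \frac{3}{2} - \frac{39}{4}\right) - \left(-44 + 0\right) = - \frac{45}{4} - -44 = - \frac{45}{4} + 44 = \frac{131}{4}$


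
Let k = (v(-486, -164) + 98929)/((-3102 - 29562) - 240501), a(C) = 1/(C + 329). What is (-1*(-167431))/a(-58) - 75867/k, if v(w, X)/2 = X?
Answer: 1498208787152/32867 ≈ 4.5584e+7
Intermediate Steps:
v(w, X) = 2*X
a(C) = 1/(329 + C)
k = -32867/91055 (k = (2*(-164) + 98929)/((-3102 - 29562) - 240501) = (-328 + 98929)/(-32664 - 240501) = 98601/(-273165) = 98601*(-1/273165) = -32867/91055 ≈ -0.36096)
(-1*(-167431))/a(-58) - 75867/k = (-1*(-167431))/(1/(329 - 58)) - 75867/(-32867/91055) = 167431/(1/271) - 75867*(-91055/32867) = 167431/(1/271) + 6908069685/32867 = 167431*271 + 6908069685/32867 = 45373801 + 6908069685/32867 = 1498208787152/32867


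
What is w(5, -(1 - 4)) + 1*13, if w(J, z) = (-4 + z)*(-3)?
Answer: 16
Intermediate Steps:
w(J, z) = 12 - 3*z
w(5, -(1 - 4)) + 1*13 = (12 - (-3)*(1 - 4)) + 1*13 = (12 - (-3)*(-3)) + 13 = (12 - 3*3) + 13 = (12 - 9) + 13 = 3 + 13 = 16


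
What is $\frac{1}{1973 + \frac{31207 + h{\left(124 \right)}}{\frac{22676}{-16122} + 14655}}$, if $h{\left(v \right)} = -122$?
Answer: $\frac{118122617}{233306499526} \approx 0.0005063$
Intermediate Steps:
$\frac{1}{1973 + \frac{31207 + h{\left(124 \right)}}{\frac{22676}{-16122} + 14655}} = \frac{1}{1973 + \frac{31207 - 122}{\frac{22676}{-16122} + 14655}} = \frac{1}{1973 + \frac{31085}{22676 \left(- \frac{1}{16122}\right) + 14655}} = \frac{1}{1973 + \frac{31085}{- \frac{11338}{8061} + 14655}} = \frac{1}{1973 + \frac{31085}{\frac{118122617}{8061}}} = \frac{1}{1973 + 31085 \cdot \frac{8061}{118122617}} = \frac{1}{1973 + \frac{250576185}{118122617}} = \frac{1}{\frac{233306499526}{118122617}} = \frac{118122617}{233306499526}$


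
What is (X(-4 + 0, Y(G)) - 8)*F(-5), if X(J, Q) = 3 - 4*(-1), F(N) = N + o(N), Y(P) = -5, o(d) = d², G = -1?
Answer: -20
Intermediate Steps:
F(N) = N + N²
X(J, Q) = 7 (X(J, Q) = 3 + 4 = 7)
(X(-4 + 0, Y(G)) - 8)*F(-5) = (7 - 8)*(-5*(1 - 5)) = -(-5)*(-4) = -1*20 = -20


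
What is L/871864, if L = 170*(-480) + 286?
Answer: -40657/435932 ≈ -0.093265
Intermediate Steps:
L = -81314 (L = -81600 + 286 = -81314)
L/871864 = -81314/871864 = -81314*1/871864 = -40657/435932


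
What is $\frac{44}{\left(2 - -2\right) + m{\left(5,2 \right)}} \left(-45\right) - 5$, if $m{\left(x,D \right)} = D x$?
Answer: $- \frac{1025}{7} \approx -146.43$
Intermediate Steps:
$\frac{44}{\left(2 - -2\right) + m{\left(5,2 \right)}} \left(-45\right) - 5 = \frac{44}{\left(2 - -2\right) + 2 \cdot 5} \left(-45\right) - 5 = \frac{44}{\left(2 + 2\right) + 10} \left(-45\right) - 5 = \frac{44}{4 + 10} \left(-45\right) - 5 = \frac{44}{14} \left(-45\right) - 5 = 44 \cdot \frac{1}{14} \left(-45\right) - 5 = \frac{22}{7} \left(-45\right) - 5 = - \frac{990}{7} - 5 = - \frac{1025}{7}$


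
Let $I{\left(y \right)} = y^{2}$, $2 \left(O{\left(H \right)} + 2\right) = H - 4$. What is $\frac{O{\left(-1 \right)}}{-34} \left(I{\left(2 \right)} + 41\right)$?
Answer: $\frac{405}{68} \approx 5.9559$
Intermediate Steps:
$O{\left(H \right)} = -4 + \frac{H}{2}$ ($O{\left(H \right)} = -2 + \frac{H - 4}{2} = -2 + \frac{-4 + H}{2} = -2 + \left(-2 + \frac{H}{2}\right) = -4 + \frac{H}{2}$)
$\frac{O{\left(-1 \right)}}{-34} \left(I{\left(2 \right)} + 41\right) = \frac{-4 + \frac{1}{2} \left(-1\right)}{-34} \left(2^{2} + 41\right) = \left(-4 - \frac{1}{2}\right) \left(- \frac{1}{34}\right) \left(4 + 41\right) = \left(- \frac{9}{2}\right) \left(- \frac{1}{34}\right) 45 = \frac{9}{68} \cdot 45 = \frac{405}{68}$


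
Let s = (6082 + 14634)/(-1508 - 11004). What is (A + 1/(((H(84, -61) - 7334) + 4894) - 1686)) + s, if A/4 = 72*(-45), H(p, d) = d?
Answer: -169757978161/13096936 ≈ -12962.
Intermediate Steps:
A = -12960 (A = 4*(72*(-45)) = 4*(-3240) = -12960)
s = -5179/3128 (s = 20716/(-12512) = 20716*(-1/12512) = -5179/3128 ≈ -1.6557)
(A + 1/(((H(84, -61) - 7334) + 4894) - 1686)) + s = (-12960 + 1/(((-61 - 7334) + 4894) - 1686)) - 5179/3128 = (-12960 + 1/((-7395 + 4894) - 1686)) - 5179/3128 = (-12960 + 1/(-2501 - 1686)) - 5179/3128 = (-12960 + 1/(-4187)) - 5179/3128 = (-12960 - 1/4187) - 5179/3128 = -54263521/4187 - 5179/3128 = -169757978161/13096936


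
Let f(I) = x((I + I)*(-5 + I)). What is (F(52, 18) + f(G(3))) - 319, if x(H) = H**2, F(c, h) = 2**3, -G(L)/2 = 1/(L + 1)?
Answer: -1123/4 ≈ -280.75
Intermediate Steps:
G(L) = -2/(1 + L) (G(L) = -2/(L + 1) = -2/(1 + L))
F(c, h) = 8
f(I) = 4*I**2*(-5 + I)**2 (f(I) = ((I + I)*(-5 + I))**2 = ((2*I)*(-5 + I))**2 = (2*I*(-5 + I))**2 = 4*I**2*(-5 + I)**2)
(F(52, 18) + f(G(3))) - 319 = (8 + 4*(-2/(1 + 3))**2*(-5 - 2/(1 + 3))**2) - 319 = (8 + 4*(-2/4)**2*(-5 - 2/4)**2) - 319 = (8 + 4*(-2*1/4)**2*(-5 - 2*1/4)**2) - 319 = (8 + 4*(-1/2)**2*(-5 - 1/2)**2) - 319 = (8 + 4*(1/4)*(-11/2)**2) - 319 = (8 + 4*(1/4)*(121/4)) - 319 = (8 + 121/4) - 319 = 153/4 - 319 = -1123/4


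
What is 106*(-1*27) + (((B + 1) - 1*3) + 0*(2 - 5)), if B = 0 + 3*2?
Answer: -2858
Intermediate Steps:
B = 6 (B = 0 + 6 = 6)
106*(-1*27) + (((B + 1) - 1*3) + 0*(2 - 5)) = 106*(-1*27) + (((6 + 1) - 1*3) + 0*(2 - 5)) = 106*(-27) + ((7 - 3) + 0*(-3)) = -2862 + (4 + 0) = -2862 + 4 = -2858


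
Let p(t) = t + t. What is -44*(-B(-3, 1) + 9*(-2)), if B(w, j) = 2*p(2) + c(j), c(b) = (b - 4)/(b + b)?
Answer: 1078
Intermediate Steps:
c(b) = (-4 + b)/(2*b) (c(b) = (-4 + b)/((2*b)) = (-4 + b)*(1/(2*b)) = (-4 + b)/(2*b))
p(t) = 2*t
B(w, j) = 8 + (-4 + j)/(2*j) (B(w, j) = 2*(2*2) + (-4 + j)/(2*j) = 2*4 + (-4 + j)/(2*j) = 8 + (-4 + j)/(2*j))
-44*(-B(-3, 1) + 9*(-2)) = -44*(-(17/2 - 2/1) + 9*(-2)) = -44*(-(17/2 - 2*1) - 18) = -44*(-(17/2 - 2) - 18) = -44*(-1*13/2 - 18) = -44*(-13/2 - 18) = -44*(-49/2) = 1078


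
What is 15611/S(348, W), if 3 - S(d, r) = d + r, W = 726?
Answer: -15611/1071 ≈ -14.576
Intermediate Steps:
S(d, r) = 3 - d - r (S(d, r) = 3 - (d + r) = 3 + (-d - r) = 3 - d - r)
15611/S(348, W) = 15611/(3 - 1*348 - 1*726) = 15611/(3 - 348 - 726) = 15611/(-1071) = 15611*(-1/1071) = -15611/1071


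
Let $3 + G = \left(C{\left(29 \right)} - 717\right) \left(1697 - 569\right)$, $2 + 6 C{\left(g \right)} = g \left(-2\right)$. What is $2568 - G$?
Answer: $822627$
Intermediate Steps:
$C{\left(g \right)} = - \frac{1}{3} - \frac{g}{3}$ ($C{\left(g \right)} = - \frac{1}{3} + \frac{g \left(-2\right)}{6} = - \frac{1}{3} + \frac{\left(-2\right) g}{6} = - \frac{1}{3} - \frac{g}{3}$)
$G = -820059$ ($G = -3 + \left(\left(- \frac{1}{3} - \frac{29}{3}\right) - 717\right) \left(1697 - 569\right) = -3 + \left(\left(- \frac{1}{3} - \frac{29}{3}\right) - 717\right) 1128 = -3 + \left(-10 - 717\right) 1128 = -3 - 820056 = -820059$)
$2568 - G = 2568 - -820059 = 2568 + 820059 = 822627$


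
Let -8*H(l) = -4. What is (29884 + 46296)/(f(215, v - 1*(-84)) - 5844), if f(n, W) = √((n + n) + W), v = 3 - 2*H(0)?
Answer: -7419932/569197 - 7618*√129/1707591 ≈ -13.086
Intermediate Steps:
H(l) = ½ (H(l) = -⅛*(-4) = ½)
v = 2 (v = 3 - 2*½ = 3 - 1 = 2)
f(n, W) = √(W + 2*n) (f(n, W) = √(2*n + W) = √(W + 2*n))
(29884 + 46296)/(f(215, v - 1*(-84)) - 5844) = (29884 + 46296)/(√((2 - 1*(-84)) + 2*215) - 5844) = 76180/(√((2 + 84) + 430) - 5844) = 76180/(√(86 + 430) - 5844) = 76180/(√516 - 5844) = 76180/(2*√129 - 5844) = 76180/(-5844 + 2*√129)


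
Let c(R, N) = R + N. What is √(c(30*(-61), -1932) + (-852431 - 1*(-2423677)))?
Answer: 2*√391871 ≈ 1252.0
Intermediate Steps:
c(R, N) = N + R
√(c(30*(-61), -1932) + (-852431 - 1*(-2423677))) = √((-1932 + 30*(-61)) + (-852431 - 1*(-2423677))) = √((-1932 - 1830) + (-852431 + 2423677)) = √(-3762 + 1571246) = √1567484 = 2*√391871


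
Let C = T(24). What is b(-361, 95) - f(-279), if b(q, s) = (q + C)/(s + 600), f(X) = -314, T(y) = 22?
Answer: 217891/695 ≈ 313.51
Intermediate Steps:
C = 22
b(q, s) = (22 + q)/(600 + s) (b(q, s) = (q + 22)/(s + 600) = (22 + q)/(600 + s))
b(-361, 95) - f(-279) = (22 - 361)/(600 + 95) - 1*(-314) = -339/695 + 314 = 217891/695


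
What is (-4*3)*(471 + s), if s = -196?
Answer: -3300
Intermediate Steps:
(-4*3)*(471 + s) = (-4*3)*(471 - 196) = -12*275 = -3300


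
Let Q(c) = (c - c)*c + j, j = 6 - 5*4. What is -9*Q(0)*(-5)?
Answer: -630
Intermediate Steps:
j = -14 (j = 6 - 20 = -14)
Q(c) = -14 (Q(c) = (c - c)*c - 14 = 0*c - 14 = 0 - 14 = -14)
-9*Q(0)*(-5) = -9*(-14)*(-5) = 126*(-5) = -630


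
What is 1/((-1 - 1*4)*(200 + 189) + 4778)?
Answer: 1/2833 ≈ 0.00035298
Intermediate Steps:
1/((-1 - 1*4)*(200 + 189) + 4778) = 1/((-1 - 4)*389 + 4778) = 1/(-5*389 + 4778) = 1/(-1945 + 4778) = 1/2833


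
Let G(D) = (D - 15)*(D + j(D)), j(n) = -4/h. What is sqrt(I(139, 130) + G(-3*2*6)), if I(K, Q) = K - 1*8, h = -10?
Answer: sqrt(48665)/5 ≈ 44.120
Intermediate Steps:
j(n) = 2/5 (j(n) = -4/(-10) = -4*(-1/10) = 2/5)
I(K, Q) = -8 + K (I(K, Q) = K - 8 = -8 + K)
G(D) = (-15 + D)*(2/5 + D) (G(D) = (D - 15)*(D + 2/5) = (-15 + D)*(2/5 + D))
sqrt(I(139, 130) + G(-3*2*6)) = sqrt((-8 + 139) + (-6 + (-3*2*6)**2 - 73*(-3*2)*6/5)) = sqrt(131 + (-6 + (-6*6)**2 - (-438)*6/5)) = sqrt(131 + (-6 + (-36)**2 - 73/5*(-36))) = sqrt(131 + (-6 + 1296 + 2628/5)) = sqrt(131 + 9078/5) = sqrt(9733/5) = sqrt(48665)/5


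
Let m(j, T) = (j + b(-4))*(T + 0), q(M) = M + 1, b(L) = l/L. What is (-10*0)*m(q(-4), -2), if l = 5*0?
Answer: 0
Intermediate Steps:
l = 0
b(L) = 0 (b(L) = 0/L = 0)
q(M) = 1 + M
m(j, T) = T*j (m(j, T) = (j + 0)*(T + 0) = j*T = T*j)
(-10*0)*m(q(-4), -2) = (-10*0)*(-2*(1 - 4)) = 0*(-2*(-3)) = 0*6 = 0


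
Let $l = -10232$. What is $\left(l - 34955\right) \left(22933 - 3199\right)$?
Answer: $-891720258$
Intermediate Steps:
$\left(l - 34955\right) \left(22933 - 3199\right) = \left(-10232 - 34955\right) \left(22933 - 3199\right) = \left(-45187\right) 19734 = -891720258$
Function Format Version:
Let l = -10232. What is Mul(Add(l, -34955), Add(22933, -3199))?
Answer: -891720258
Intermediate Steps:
Mul(Add(l, -34955), Add(22933, -3199)) = Mul(Add(-10232, -34955), Add(22933, -3199)) = Mul(-45187, 19734) = -891720258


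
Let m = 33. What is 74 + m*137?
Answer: 4595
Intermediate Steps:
74 + m*137 = 74 + 33*137 = 74 + 4521 = 4595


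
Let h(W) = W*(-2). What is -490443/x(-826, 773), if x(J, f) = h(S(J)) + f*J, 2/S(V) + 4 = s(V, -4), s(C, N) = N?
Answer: 326962/425665 ≈ 0.76812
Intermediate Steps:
S(V) = -¼ (S(V) = 2/(-4 - 4) = 2/(-8) = 2*(-⅛) = -¼)
h(W) = -2*W
x(J, f) = ½ + J*f (x(J, f) = -2*(-¼) + f*J = ½ + J*f)
-490443/x(-826, 773) = -490443/(½ - 826*773) = -490443/(½ - 638498) = -490443/(-1276995/2) = -490443*(-2/1276995) = 326962/425665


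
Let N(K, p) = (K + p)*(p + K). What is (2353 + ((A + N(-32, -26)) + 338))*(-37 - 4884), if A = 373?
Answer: -31632188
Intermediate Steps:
N(K, p) = (K + p)**2 (N(K, p) = (K + p)*(K + p) = (K + p)**2)
(2353 + ((A + N(-32, -26)) + 338))*(-37 - 4884) = (2353 + ((373 + (-32 - 26)**2) + 338))*(-37 - 4884) = (2353 + ((373 + (-58)**2) + 338))*(-4921) = (2353 + ((373 + 3364) + 338))*(-4921) = (2353 + (3737 + 338))*(-4921) = (2353 + 4075)*(-4921) = 6428*(-4921) = -31632188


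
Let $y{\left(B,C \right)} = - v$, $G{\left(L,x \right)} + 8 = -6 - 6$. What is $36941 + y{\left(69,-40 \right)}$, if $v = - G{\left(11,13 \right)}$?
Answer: $36921$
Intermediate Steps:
$G{\left(L,x \right)} = -20$ ($G{\left(L,x \right)} = -8 - 12 = -20$)
$v = 20$ ($v = \left(-1\right) \left(-20\right) = 20$)
$y{\left(B,C \right)} = -20$ ($y{\left(B,C \right)} = \left(-1\right) 20 = -20$)
$36941 + y{\left(69,-40 \right)} = 36941 - 20 = 36921$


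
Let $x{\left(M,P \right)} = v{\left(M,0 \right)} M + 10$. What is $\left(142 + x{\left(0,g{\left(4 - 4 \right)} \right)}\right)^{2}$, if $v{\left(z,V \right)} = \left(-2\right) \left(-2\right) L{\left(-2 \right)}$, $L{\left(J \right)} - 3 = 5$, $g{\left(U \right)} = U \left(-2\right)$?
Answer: $23104$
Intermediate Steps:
$g{\left(U \right)} = - 2 U$
$L{\left(J \right)} = 8$ ($L{\left(J \right)} = 3 + 5 = 8$)
$v{\left(z,V \right)} = 32$ ($v{\left(z,V \right)} = \left(-2\right) \left(-2\right) 8 = 4 \cdot 8 = 32$)
$x{\left(M,P \right)} = 10 + 32 M$ ($x{\left(M,P \right)} = 32 M + 10 = 10 + 32 M$)
$\left(142 + x{\left(0,g{\left(4 - 4 \right)} \right)}\right)^{2} = \left(142 + \left(10 + 32 \cdot 0\right)\right)^{2} = \left(142 + \left(10 + 0\right)\right)^{2} = \left(142 + 10\right)^{2} = 152^{2} = 23104$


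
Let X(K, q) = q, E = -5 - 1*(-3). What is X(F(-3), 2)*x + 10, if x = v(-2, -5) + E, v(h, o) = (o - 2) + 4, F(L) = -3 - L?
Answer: 0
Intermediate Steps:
v(h, o) = 2 + o (v(h, o) = (-2 + o) + 4 = 2 + o)
E = -2 (E = -5 + 3 = -2)
x = -5 (x = (2 - 5) - 2 = -3 - 2 = -5)
X(F(-3), 2)*x + 10 = 2*(-5) + 10 = -10 + 10 = 0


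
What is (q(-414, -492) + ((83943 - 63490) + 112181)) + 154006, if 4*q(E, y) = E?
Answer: 573073/2 ≈ 2.8654e+5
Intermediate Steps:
q(E, y) = E/4
(q(-414, -492) + ((83943 - 63490) + 112181)) + 154006 = ((1/4)*(-414) + ((83943 - 63490) + 112181)) + 154006 = (-207/2 + (20453 + 112181)) + 154006 = (-207/2 + 132634) + 154006 = 265061/2 + 154006 = 573073/2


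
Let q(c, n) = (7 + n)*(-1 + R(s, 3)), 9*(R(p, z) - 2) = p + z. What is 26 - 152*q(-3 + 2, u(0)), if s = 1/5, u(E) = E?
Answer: -63734/45 ≈ -1416.3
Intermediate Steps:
s = 1/5 (s = 1*(1/5) = 1/5 ≈ 0.20000)
R(p, z) = 2 + p/9 + z/9 (R(p, z) = 2 + (p + z)/9 = 2 + (p/9 + z/9) = 2 + p/9 + z/9)
q(c, n) = 427/45 + 61*n/45 (q(c, n) = (7 + n)*(-1 + (2 + (1/9)*(1/5) + (1/9)*3)) = (7 + n)*(-1 + (2 + 1/45 + 1/3)) = (7 + n)*(-1 + 106/45) = (7 + n)*(61/45) = 427/45 + 61*n/45)
26 - 152*q(-3 + 2, u(0)) = 26 - 152*(427/45 + (61/45)*0) = 26 - 152*(427/45 + 0) = 26 - 152*427/45 = 26 - 64904/45 = -63734/45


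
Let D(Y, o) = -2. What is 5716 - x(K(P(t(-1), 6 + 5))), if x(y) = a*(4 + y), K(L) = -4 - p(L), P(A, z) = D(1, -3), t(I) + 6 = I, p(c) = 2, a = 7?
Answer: 5730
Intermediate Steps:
t(I) = -6 + I
P(A, z) = -2
K(L) = -6 (K(L) = -4 - 1*2 = -4 - 2 = -6)
x(y) = 28 + 7*y (x(y) = 7*(4 + y) = 28 + 7*y)
5716 - x(K(P(t(-1), 6 + 5))) = 5716 - (28 + 7*(-6)) = 5716 - (28 - 42) = 5716 - 1*(-14) = 5716 + 14 = 5730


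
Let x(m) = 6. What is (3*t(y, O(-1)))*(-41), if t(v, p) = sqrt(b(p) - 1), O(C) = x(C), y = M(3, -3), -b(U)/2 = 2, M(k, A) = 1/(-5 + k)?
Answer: -123*I*sqrt(5) ≈ -275.04*I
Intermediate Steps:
b(U) = -4 (b(U) = -2*2 = -4)
y = -1/2 (y = 1/(-5 + 3) = 1/(-2) = -1/2 ≈ -0.50000)
O(C) = 6
t(v, p) = I*sqrt(5) (t(v, p) = sqrt(-4 - 1) = sqrt(-5) = I*sqrt(5))
(3*t(y, O(-1)))*(-41) = (3*(I*sqrt(5)))*(-41) = (3*I*sqrt(5))*(-41) = -123*I*sqrt(5)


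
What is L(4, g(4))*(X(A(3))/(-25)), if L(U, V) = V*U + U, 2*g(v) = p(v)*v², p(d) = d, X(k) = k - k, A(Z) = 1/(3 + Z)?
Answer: 0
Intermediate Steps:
X(k) = 0
g(v) = v³/2 (g(v) = (v*v²)/2 = v³/2)
L(U, V) = U + U*V (L(U, V) = U*V + U = U + U*V)
L(4, g(4))*(X(A(3))/(-25)) = (4*(1 + (½)*4³))*(0/(-25)) = (4*(1 + (½)*64))*(0*(-1/25)) = (4*(1 + 32))*0 = (4*33)*0 = 132*0 = 0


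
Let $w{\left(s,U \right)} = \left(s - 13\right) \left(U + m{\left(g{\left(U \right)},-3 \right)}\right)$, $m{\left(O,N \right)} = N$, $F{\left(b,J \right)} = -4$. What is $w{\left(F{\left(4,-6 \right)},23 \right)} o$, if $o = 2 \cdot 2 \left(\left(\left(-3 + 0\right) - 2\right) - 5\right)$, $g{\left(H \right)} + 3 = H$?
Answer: $13600$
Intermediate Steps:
$g{\left(H \right)} = -3 + H$
$o = -40$ ($o = 4 \left(\left(-3 - 2\right) - 5\right) = 4 \left(-5 - 5\right) = 4 \left(-10\right) = -40$)
$w{\left(s,U \right)} = \left(-13 + s\right) \left(-3 + U\right)$ ($w{\left(s,U \right)} = \left(s - 13\right) \left(U - 3\right) = \left(-13 + s\right) \left(-3 + U\right)$)
$w{\left(F{\left(4,-6 \right)},23 \right)} o = \left(39 - 299 - -12 + 23 \left(-4\right)\right) \left(-40\right) = \left(39 - 299 + 12 - 92\right) \left(-40\right) = \left(-340\right) \left(-40\right) = 13600$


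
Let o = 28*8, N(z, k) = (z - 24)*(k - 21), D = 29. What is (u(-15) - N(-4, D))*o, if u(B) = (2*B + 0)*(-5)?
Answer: 83776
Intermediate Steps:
u(B) = -10*B (u(B) = (2*B)*(-5) = -10*B)
N(z, k) = (-24 + z)*(-21 + k)
o = 224
(u(-15) - N(-4, D))*o = (-10*(-15) - (504 - 24*29 - 21*(-4) + 29*(-4)))*224 = (150 - (504 - 696 + 84 - 116))*224 = (150 - 1*(-224))*224 = (150 + 224)*224 = 374*224 = 83776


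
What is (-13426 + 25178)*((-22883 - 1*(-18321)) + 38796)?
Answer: 402317968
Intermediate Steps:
(-13426 + 25178)*((-22883 - 1*(-18321)) + 38796) = 11752*((-22883 + 18321) + 38796) = 11752*(-4562 + 38796) = 11752*34234 = 402317968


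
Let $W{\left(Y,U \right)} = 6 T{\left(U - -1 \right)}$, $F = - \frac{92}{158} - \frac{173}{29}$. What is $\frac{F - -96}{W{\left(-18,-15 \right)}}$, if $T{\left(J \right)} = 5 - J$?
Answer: $\frac{204935}{261174} \approx 0.78467$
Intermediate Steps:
$F = - \frac{15001}{2291}$ ($F = \left(-92\right) \frac{1}{158} - \frac{173}{29} = - \frac{46}{79} - \frac{173}{29} = - \frac{15001}{2291} \approx -6.5478$)
$W{\left(Y,U \right)} = 24 - 6 U$ ($W{\left(Y,U \right)} = 6 \left(5 - \left(U - -1\right)\right) = 6 \left(5 - \left(U + 1\right)\right) = 6 \left(5 - \left(1 + U\right)\right) = 6 \left(4 - U\right) = 24 - 6 U$)
$\frac{F - -96}{W{\left(-18,-15 \right)}} = \frac{- \frac{15001}{2291} - -96}{24 - -90} = \frac{- \frac{15001}{2291} + 96}{24 + 90} = \frac{204935}{2291 \cdot 114} = \frac{204935}{2291} \cdot \frac{1}{114} = \frac{204935}{261174}$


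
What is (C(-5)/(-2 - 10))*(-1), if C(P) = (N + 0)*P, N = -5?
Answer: 25/12 ≈ 2.0833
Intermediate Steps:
C(P) = -5*P (C(P) = (-5 + 0)*P = -5*P)
(C(-5)/(-2 - 10))*(-1) = ((-5*(-5))/(-2 - 10))*(-1) = (25/(-12))*(-1) = (25*(-1/12))*(-1) = -25/12*(-1) = 25/12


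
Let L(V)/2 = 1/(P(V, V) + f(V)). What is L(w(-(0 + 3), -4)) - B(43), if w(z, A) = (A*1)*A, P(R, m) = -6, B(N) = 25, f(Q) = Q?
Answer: -124/5 ≈ -24.800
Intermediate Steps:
w(z, A) = A² (w(z, A) = A*A = A²)
L(V) = 2/(-6 + V)
L(w(-(0 + 3), -4)) - B(43) = 2/(-6 + (-4)²) - 1*25 = 2/(-6 + 16) - 25 = 2/10 - 25 = 2*(⅒) - 25 = ⅕ - 25 = -124/5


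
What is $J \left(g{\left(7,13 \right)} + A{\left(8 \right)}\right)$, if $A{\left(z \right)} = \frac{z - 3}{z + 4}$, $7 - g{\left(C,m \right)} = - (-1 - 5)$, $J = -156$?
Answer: $-221$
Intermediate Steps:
$g{\left(C,m \right)} = 1$ ($g{\left(C,m \right)} = 7 - - (-1 - 5) = 7 - \left(-1\right) \left(-6\right) = 7 - 6 = 1$)
$A{\left(z \right)} = \frac{-3 + z}{4 + z}$
$J \left(g{\left(7,13 \right)} + A{\left(8 \right)}\right) = - 156 \left(1 + \frac{-3 + 8}{4 + 8}\right) = - 156 \left(1 + \frac{1}{12} \cdot 5\right) = - 156 \left(1 + \frac{5}{12}\right) = \left(-156\right) \frac{17}{12} = -221$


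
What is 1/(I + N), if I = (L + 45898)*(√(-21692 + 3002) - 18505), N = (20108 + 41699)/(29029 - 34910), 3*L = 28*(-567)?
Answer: -3712646711817971/2789887129592085296628487 - 1404405653566*I*√18690/19529209907144597076399409 ≈ -1.3308e-9 - 9.8313e-12*I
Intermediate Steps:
L = -5292 (L = (28*(-567))/3 = (⅓)*(-15876) = -5292)
N = -61807/5881 (N = 61807/(-5881) = 61807*(-1/5881) = -61807/5881 ≈ -10.510)
I = -751414030 + 40606*I*√18690 (I = (-5292 + 45898)*(√(-21692 + 3002) - 18505) = 40606*(√(-18690) - 18505) = 40606*(I*√18690 - 18505) = 40606*(-18505 + I*√18690) = -751414030 + 40606*I*√18690 ≈ -7.5141e+8 + 5.5513e+6*I)
1/(I + N) = 1/((-751414030 + 40606*I*√18690) - 61807/5881) = 1/(-4419065972237/5881 + 40606*I*√18690)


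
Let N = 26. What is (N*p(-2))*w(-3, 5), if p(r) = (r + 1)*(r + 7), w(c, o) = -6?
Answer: 780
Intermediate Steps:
p(r) = (1 + r)*(7 + r)
(N*p(-2))*w(-3, 5) = (26*(7 + (-2)² + 8*(-2)))*(-6) = (26*(7 + 4 - 16))*(-6) = (26*(-5))*(-6) = -130*(-6) = 780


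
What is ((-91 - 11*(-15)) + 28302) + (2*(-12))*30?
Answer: 27656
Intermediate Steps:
((-91 - 11*(-15)) + 28302) + (2*(-12))*30 = ((-91 + 165) + 28302) - 24*30 = (74 + 28302) - 720 = 28376 - 720 = 27656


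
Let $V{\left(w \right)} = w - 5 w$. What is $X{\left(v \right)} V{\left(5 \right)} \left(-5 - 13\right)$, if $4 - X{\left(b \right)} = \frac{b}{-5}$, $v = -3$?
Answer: $1224$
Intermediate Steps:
$X{\left(b \right)} = 4 + \frac{b}{5}$ ($X{\left(b \right)} = 4 - \frac{b}{-5} = 4 - b \left(- \frac{1}{5}\right) = 4 - - \frac{b}{5} = 4 + \frac{b}{5}$)
$V{\left(w \right)} = - 4 w$
$X{\left(v \right)} V{\left(5 \right)} \left(-5 - 13\right) = \left(4 + \frac{1}{5} \left(-3\right)\right) \left(\left(-4\right) 5\right) \left(-5 - 13\right) = \left(4 - \frac{3}{5}\right) \left(-20\right) \left(-5 - 13\right) = \frac{17}{5} \left(-20\right) \left(-18\right) = \left(-68\right) \left(-18\right) = 1224$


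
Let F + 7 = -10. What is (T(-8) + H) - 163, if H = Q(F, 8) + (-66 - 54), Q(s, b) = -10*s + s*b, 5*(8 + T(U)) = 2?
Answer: -1283/5 ≈ -256.60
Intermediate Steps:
T(U) = -38/5 (T(U) = -8 + (⅕)*2 = -8 + ⅖ = -38/5)
F = -17 (F = -7 - 10 = -17)
Q(s, b) = -10*s + b*s
H = -86 (H = -17*(-10 + 8) + (-66 - 54) = -17*(-2) - 120 = 34 - 120 = -86)
(T(-8) + H) - 163 = (-38/5 - 86) - 163 = -468/5 - 163 = -1283/5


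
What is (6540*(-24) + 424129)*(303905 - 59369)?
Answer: 65332438584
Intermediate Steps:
(6540*(-24) + 424129)*(303905 - 59369) = (-156960 + 424129)*244536 = 267169*244536 = 65332438584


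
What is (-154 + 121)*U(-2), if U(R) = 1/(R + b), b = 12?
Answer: -33/10 ≈ -3.3000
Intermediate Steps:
U(R) = 1/(12 + R) (U(R) = 1/(R + 12) = 1/(12 + R))
(-154 + 121)*U(-2) = (-154 + 121)/(12 - 2) = -33/10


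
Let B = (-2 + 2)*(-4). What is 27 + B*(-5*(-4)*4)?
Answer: 27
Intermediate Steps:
B = 0 (B = 0*(-4) = 0)
27 + B*(-5*(-4)*4) = 27 + 0*(-5*(-4)*4) = 27 + 0*(20*4) = 27 + 0*80 = 27 + 0 = 27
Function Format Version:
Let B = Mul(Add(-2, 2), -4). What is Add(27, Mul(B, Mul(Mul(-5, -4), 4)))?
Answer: 27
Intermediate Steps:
B = 0 (B = Mul(0, -4) = 0)
Add(27, Mul(B, Mul(Mul(-5, -4), 4))) = Add(27, Mul(0, Mul(Mul(-5, -4), 4))) = Add(27, Mul(0, Mul(20, 4))) = Add(27, Mul(0, 80)) = Add(27, 0) = 27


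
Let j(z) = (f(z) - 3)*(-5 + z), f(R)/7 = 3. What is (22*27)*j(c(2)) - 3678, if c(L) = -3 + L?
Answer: -67830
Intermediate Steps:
f(R) = 21 (f(R) = 7*3 = 21)
j(z) = -90 + 18*z (j(z) = (21 - 3)*(-5 + z) = 18*(-5 + z) = -90 + 18*z)
(22*27)*j(c(2)) - 3678 = (22*27)*(-90 + 18*(-3 + 2)) - 3678 = 594*(-90 + 18*(-1)) - 3678 = 594*(-90 - 18) - 3678 = 594*(-108) - 3678 = -64152 - 3678 = -67830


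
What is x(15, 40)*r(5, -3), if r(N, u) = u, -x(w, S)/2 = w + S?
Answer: 330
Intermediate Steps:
x(w, S) = -2*S - 2*w (x(w, S) = -2*(w + S) = -2*(S + w) = -2*S - 2*w)
x(15, 40)*r(5, -3) = (-2*40 - 2*15)*(-3) = (-80 - 30)*(-3) = -110*(-3) = 330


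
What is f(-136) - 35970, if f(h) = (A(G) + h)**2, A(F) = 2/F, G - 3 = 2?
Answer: -439566/25 ≈ -17583.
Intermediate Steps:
G = 5 (G = 3 + 2 = 5)
f(h) = (2/5 + h)**2
f(-136) - 35970 = (2 + 5*(-136))**2/25 - 35970 = (2 - 680)**2/25 - 35970 = (1/25)*(-678)**2 - 35970 = (1/25)*459684 - 35970 = 459684/25 - 35970 = -439566/25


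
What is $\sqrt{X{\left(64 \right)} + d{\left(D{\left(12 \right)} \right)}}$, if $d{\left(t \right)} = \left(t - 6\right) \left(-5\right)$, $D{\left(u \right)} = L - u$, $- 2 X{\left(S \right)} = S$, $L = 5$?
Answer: $\sqrt{33} \approx 5.7446$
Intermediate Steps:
$X{\left(S \right)} = - \frac{S}{2}$
$D{\left(u \right)} = 5 - u$
$d{\left(t \right)} = 30 - 5 t$ ($d{\left(t \right)} = \left(-6 + t\right) \left(-5\right) = 30 - 5 t$)
$\sqrt{X{\left(64 \right)} + d{\left(D{\left(12 \right)} \right)}} = \sqrt{\left(- \frac{1}{2}\right) 64 - \left(-30 + 5 \left(5 - 12\right)\right)} = \sqrt{-32 - \left(-30 + 5 \left(5 - 12\right)\right)} = \sqrt{-32 + \left(30 - -35\right)} = \sqrt{-32 + \left(30 + 35\right)} = \sqrt{-32 + 65} = \sqrt{33}$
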